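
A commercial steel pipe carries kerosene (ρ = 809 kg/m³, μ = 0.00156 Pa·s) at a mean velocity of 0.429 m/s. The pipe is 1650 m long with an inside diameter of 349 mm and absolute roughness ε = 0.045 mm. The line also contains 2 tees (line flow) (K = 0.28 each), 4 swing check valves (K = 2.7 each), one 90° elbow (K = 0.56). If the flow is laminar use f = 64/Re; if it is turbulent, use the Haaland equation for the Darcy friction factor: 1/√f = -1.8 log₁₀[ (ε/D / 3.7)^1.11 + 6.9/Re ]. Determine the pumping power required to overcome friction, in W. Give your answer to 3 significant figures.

Reynolds number Re = ρVD/μ = 809 · 0.429 · 0.349 / 0.00156 = 7.764e+04.
Re > 4000 → turbulent. Relative roughness ε/D = 4.5e-05/0.349 = 0.000129. Haaland: 1/√f = -1.8 log₁₀[(0.000129/3.7)^1.11 + 6.9/7.764e+04] = -1.8 log₁₀[1.13e-05 + 8.89e-05] = 7.199, so f = 0.0193.
Total minor-loss coefficient ΣK = 2·0.28 + 4·2.7 + 1·0.56 = 11.9.
ΔP = [f·L/D + ΣK]·(ρV²/2) = [0.0193·1650/0.349 + 11.9]·(809·0.429²/2) = [91.23 + 11.9]·74.44 = 7679 Pa.
Q = V·A = 0.429·0.09566 = 0.04104 m³/s.
Pumping power P = QΔP = 0.04104·7679 = 315.1 W = 315 W.

P ≈ 315 W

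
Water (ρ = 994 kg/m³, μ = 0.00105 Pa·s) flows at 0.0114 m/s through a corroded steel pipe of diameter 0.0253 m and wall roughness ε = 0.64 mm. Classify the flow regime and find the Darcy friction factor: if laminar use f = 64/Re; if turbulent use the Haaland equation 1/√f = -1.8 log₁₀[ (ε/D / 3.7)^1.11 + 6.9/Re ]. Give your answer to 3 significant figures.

f ≈ 0.234

Re = ρVD/μ = 994·0.0114·0.0253/0.00105 = 273.
Re < 2300 → laminar, so f = 64/Re = 0.2344 (roughness is irrelevant in laminar flow).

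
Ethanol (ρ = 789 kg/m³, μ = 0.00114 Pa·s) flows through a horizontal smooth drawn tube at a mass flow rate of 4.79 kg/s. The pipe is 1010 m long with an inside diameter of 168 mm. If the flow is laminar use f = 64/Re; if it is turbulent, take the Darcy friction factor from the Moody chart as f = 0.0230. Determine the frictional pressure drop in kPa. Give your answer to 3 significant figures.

A = πD²/4 = π(0.168)²/4 = 0.02217 m²; mean velocity V = ṁ/(ρA) = 4.79/(789 · 0.02217) = 0.2739 m/s.
Reynolds number Re = ρVD/μ = 789 · 0.2739 · 0.168 / 0.00114 = 3.184e+04.
Re > 4000 → turbulent; use the Moody-chart value f = 0.0230.
Darcy-Weisbach: ΔP = f(L/D)(ρV²/2) = 0.023·(1010/0.168)·(789·0.2739²/2) = 0.023·6012·29.59 = 4092 Pa.
ΔP = 4092 Pa = 4.09 kPa.

ΔP ≈ 4.09 kPa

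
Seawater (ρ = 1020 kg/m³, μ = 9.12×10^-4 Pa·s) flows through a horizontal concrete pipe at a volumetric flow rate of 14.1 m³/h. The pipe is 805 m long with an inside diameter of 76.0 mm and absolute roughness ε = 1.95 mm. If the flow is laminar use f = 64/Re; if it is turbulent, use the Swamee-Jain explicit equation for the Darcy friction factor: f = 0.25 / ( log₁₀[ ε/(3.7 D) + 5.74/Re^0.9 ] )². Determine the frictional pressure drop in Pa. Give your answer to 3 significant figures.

Q = 14.1 m³/h = 14.1/3600 = 0.003917 m³/s.
Cross-sectional area A = πD²/4 = π(0.076)²/4 = 0.004536 m²; mean velocity V = Q/A = 0.003917/0.004536 = 0.8634 m/s.
Reynolds number Re = ρVD/μ = 1020 · 0.8634 · 0.076 / 0.000912 = 7.339e+04.
Re > 4000 → turbulent. Relative roughness ε/D = 0.00195/0.076 = 0.0257. Swamee-Jain: f = 0.25/(log₁₀[0.0257/3.7 + 5.74/7.339e+04^0.9])² = 0.25/(log₁₀[0.00693 + 0.00024])² = 0.25/(-2.144)² = 0.05438.
Darcy-Weisbach: ΔP = f(L/D)(ρV²/2) = 0.05438·(805/0.076)·(1020·0.8634²/2) = 0.05438·1.059e+04·380.2 = 2.19e+05 Pa.

ΔP ≈ 219000 Pa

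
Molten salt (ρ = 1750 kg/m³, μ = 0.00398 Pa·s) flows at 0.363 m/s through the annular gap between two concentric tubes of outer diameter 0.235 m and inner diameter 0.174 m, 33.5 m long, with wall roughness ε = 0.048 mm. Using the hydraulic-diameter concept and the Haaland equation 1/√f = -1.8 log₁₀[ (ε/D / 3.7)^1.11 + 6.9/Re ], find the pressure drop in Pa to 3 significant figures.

Hydraulic diameter D_h = 4A/P = D_o - D_i = 0.235 - 0.174 = 0.061 m.
Re = ρVD_h/μ = 1750·0.363·0.061/0.00398 = 9736.
ε/D_h = 4.8e-05/0.061 = 0.000787; Haaland gives 1/√f = -1.8 log₁₀[8.39e-05+0.000709] = 5.582, so f = 0.0321.
ΔP = f(L/D_h)(ρV²/2) = 0.0321·33.5/0.061·115.3 = 2032 Pa.

ΔP ≈ 2030 Pa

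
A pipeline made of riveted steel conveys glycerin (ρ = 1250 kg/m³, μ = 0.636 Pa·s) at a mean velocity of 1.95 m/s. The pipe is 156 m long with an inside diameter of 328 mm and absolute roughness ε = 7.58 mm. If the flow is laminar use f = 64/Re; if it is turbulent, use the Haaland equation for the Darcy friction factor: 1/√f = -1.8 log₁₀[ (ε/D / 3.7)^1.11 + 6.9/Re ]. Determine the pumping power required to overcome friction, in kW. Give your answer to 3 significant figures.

Reynolds number Re = ρVD/μ = 1250 · 1.95 · 0.328 / 0.636 = 1257.
Re < 2300 → laminar flow, so f = 64/Re = 64/1257 = 0.05091 (the turbulent correlation is not needed).
Darcy-Weisbach: ΔP = f(L/D)(ρV²/2) = 0.05091·(156/0.328)·(1250·1.95²/2) = 0.05091·475.6·2377 = 5.755e+04 Pa.
Q = V·A = 1.95·0.0845 = 0.1648 m³/s.
Pumping power P = QΔP = 0.1648·5.755e+04 = 9482 W = 9.48 kW.

P ≈ 9.48 kW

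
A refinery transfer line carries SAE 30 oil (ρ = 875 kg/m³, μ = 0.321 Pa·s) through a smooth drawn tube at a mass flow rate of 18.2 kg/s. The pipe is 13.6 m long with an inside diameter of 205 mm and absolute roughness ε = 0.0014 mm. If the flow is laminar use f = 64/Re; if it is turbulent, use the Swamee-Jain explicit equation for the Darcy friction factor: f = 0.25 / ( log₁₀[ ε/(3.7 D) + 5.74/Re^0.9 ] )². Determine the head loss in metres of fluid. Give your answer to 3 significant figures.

A = πD²/4 = π(0.205)²/4 = 0.03301 m²; mean velocity V = ṁ/(ρA) = 18.2/(875 · 0.03301) = 0.6302 m/s.
Reynolds number Re = ρVD/μ = 875 · 0.6302 · 0.205 / 0.321 = 352.1.
Re < 2300 → laminar flow, so f = 64/Re = 64/352.1 = 0.1817 (the turbulent correlation is not needed).
Darcy-Weisbach: ΔP = f(L/D)(ρV²/2) = 0.1817·(13.6/0.205)·(875·0.6302²/2) = 0.1817·66.34·173.7 = 2095 Pa.
Head loss h_f = ΔP/(ρg) = 2095/(875·9.81) = 0.244 m.

h_f ≈ 0.244 m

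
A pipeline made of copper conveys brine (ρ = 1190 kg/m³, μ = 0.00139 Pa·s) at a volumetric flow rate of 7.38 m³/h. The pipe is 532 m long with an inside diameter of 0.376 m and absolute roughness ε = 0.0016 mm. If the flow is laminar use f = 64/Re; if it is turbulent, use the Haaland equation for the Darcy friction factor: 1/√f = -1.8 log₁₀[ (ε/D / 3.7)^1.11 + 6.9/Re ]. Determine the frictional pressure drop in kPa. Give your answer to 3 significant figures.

Q = 7.38 m³/h = 7.38/3600 = 0.00205 m³/s.
Cross-sectional area A = πD²/4 = π(0.376)²/4 = 0.111 m²; mean velocity V = Q/A = 0.00205/0.111 = 0.01846 m/s.
Reynolds number Re = ρVD/μ = 1190 · 0.01846 · 0.376 / 0.00139 = 5943.
Re > 4000 → turbulent. Relative roughness ε/D = 1.6e-06/0.376 = 4.26e-06. Haaland: 1/√f = -1.8 log₁₀[(4.26e-06/3.7)^1.11 + 6.9/5943] = -1.8 log₁₀[2.56e-07 + 0.00116] = 5.283, so f = 0.03583.
Darcy-Weisbach: ΔP = f(L/D)(ρV²/2) = 0.03583·(532/0.376)·(1190·0.01846²/2) = 0.03583·1415·0.2028 = 10.28 Pa.
ΔP = 10.28 Pa = 0.0103 kPa.

ΔP ≈ 0.0103 kPa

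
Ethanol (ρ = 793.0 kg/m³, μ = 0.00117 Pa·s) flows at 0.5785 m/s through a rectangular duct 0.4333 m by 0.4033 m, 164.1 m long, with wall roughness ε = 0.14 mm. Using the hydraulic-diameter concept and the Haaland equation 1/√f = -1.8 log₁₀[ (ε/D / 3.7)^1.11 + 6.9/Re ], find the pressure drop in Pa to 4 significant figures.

ΔP ≈ 944.6 Pa

Hydraulic diameter D_h = 4A/P = 4·(0.4333·0.4033)/(2·(0.4333+0.4033)) = 0.699/1.673 = 0.4178 m.
Re = ρVD_h/μ = 793·0.5785·0.4178/0.00117 = 1.638e+05.
ε/D_h = 0.00014/0.4178 = 0.000335; Haaland gives 1/√f = -1.8 log₁₀[3.25e-05+4.21e-05] = 7.429, so f = 0.01812.
ΔP = f(L/D_h)(ρV²/2) = 0.01812·164.1/0.4178·132.7 = 944.6 Pa.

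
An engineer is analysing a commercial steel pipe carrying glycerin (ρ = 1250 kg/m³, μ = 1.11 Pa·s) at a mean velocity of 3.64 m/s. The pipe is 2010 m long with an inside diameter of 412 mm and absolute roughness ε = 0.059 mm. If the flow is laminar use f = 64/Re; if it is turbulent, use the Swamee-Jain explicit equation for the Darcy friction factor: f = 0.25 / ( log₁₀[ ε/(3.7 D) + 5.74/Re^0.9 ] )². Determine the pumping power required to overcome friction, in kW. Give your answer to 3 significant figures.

Reynolds number Re = ρVD/μ = 1250 · 3.64 · 0.412 / 1.11 = 1689.
Re < 2300 → laminar flow, so f = 64/Re = 64/1689 = 0.0379 (the turbulent correlation is not needed).
Darcy-Weisbach: ΔP = f(L/D)(ρV²/2) = 0.0379·(2010/0.412)·(1250·3.64²/2) = 0.0379·4879·8281 = 1.531e+06 Pa.
Q = V·A = 3.64·0.1333 = 0.4853 m³/s.
Pumping power P = QΔP = 0.4853·1.531e+06 = 743000 W = 743 kW.

P ≈ 743 kW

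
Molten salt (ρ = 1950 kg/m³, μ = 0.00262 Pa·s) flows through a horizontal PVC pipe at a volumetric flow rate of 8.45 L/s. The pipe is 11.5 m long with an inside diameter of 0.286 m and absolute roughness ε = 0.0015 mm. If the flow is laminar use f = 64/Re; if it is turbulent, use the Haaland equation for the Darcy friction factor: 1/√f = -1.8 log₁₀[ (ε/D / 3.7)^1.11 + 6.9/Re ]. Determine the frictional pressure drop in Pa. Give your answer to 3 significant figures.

ΔP ≈ 16.1 Pa

Q = 8.45 L/s = 8.45/1000 = 0.00845 m³/s.
Cross-sectional area A = πD²/4 = π(0.286)²/4 = 0.06424 m²; mean velocity V = Q/A = 0.00845/0.06424 = 0.1315 m/s.
Reynolds number Re = ρVD/μ = 1950 · 0.1315 · 0.286 / 0.00262 = 2.8e+04.
Re > 4000 → turbulent. Relative roughness ε/D = 1.5e-06/0.286 = 5.24e-06. Haaland: 1/√f = -1.8 log₁₀[(5.24e-06/3.7)^1.11 + 6.9/2.8e+04] = -1.8 log₁₀[3.22e-07 + 0.000246] = 6.494, so f = 0.02371.
Darcy-Weisbach: ΔP = f(L/D)(ρV²/2) = 0.02371·(11.5/0.286)·(1950·0.1315²/2) = 0.02371·40.21·16.87 = 16.08 Pa.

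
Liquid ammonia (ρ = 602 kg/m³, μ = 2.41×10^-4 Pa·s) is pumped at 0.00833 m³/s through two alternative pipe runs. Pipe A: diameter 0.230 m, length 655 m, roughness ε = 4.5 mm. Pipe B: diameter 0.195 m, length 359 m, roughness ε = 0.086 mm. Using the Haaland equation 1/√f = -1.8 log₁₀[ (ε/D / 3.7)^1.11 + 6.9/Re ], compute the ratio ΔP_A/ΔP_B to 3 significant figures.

Pipe A: V = Q/A = 0.00833/0.04155 = 0.2005 m/s; Re = 1.152e+05; ε/D = 0.0196; Haaland → f = 0.04866; ΔP_A = f(L/D)(ρV²/2) = 1677 Pa.
Pipe B: V = Q/A = 0.00833/0.02986 = 0.2789 m/s; Re = 1.359e+05; ε/D = 0.000441; Haaland → f = 0.01907; ΔP_B = f(L/D)(ρV²/2) = 822.3 Pa.
ΔP_A/ΔP_B = 1677/822.3 = 2.04.

ΔP_A/ΔP_B ≈ 2.04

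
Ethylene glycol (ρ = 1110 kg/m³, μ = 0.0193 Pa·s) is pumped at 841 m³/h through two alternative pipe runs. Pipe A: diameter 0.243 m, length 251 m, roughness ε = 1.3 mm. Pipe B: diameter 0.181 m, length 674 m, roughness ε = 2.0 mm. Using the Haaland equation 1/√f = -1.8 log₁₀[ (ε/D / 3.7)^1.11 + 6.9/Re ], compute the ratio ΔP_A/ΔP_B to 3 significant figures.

Pipe A: V = Q/A = 0.2336/0.04638 = 5.037 m/s; Re = 7.04e+04; ε/D = 0.00535; Haaland → f = 0.03221; ΔP_A = f(L/D)(ρV²/2) = 4.685e+05 Pa.
Pipe B: V = Q/A = 0.2336/0.02573 = 9.079 m/s; Re = 9.451e+04; ε/D = 0.011; Haaland → f = 0.03985; ΔP_B = f(L/D)(ρV²/2) = 6.789e+06 Pa.
ΔP_A/ΔP_B = 4.685e+05/6.789e+06 = 0.0690.

ΔP_A/ΔP_B ≈ 0.0690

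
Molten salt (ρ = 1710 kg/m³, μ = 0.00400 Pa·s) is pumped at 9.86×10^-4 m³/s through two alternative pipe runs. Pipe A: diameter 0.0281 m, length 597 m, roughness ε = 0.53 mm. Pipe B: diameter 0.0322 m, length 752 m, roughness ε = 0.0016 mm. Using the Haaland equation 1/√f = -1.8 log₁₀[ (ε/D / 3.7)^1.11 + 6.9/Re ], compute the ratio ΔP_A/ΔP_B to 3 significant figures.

Pipe A: V = Q/A = 0.000986/0.0006202 = 1.59 m/s; Re = 1.91e+04; ε/D = 0.0189; Haaland → f = 0.04966; ΔP_A = f(L/D)(ρV²/2) = 2.28e+06 Pa.
Pipe B: V = Q/A = 0.000986/0.0008143 = 1.211 m/s; Re = 1.667e+04; ε/D = 4.97e-05; Haaland → f = 0.02703; ΔP_B = f(L/D)(ρV²/2) = 7.914e+05 Pa.
ΔP_A/ΔP_B = 2.28e+06/7.914e+05 = 2.88.

ΔP_A/ΔP_B ≈ 2.88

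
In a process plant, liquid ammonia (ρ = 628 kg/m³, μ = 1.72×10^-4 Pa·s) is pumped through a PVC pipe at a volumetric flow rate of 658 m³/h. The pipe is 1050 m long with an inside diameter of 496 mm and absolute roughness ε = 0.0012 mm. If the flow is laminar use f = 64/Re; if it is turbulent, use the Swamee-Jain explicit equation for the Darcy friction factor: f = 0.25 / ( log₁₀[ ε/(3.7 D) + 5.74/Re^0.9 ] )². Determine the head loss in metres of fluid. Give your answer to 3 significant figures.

h_f ≈ 1.03 m

Q = 658 m³/h = 658/3600 = 0.1828 m³/s.
Cross-sectional area A = πD²/4 = π(0.496)²/4 = 0.1932 m²; mean velocity V = Q/A = 0.1828/0.1932 = 0.946 m/s.
Reynolds number Re = ρVD/μ = 628 · 0.946 · 0.496 / 0.000172 = 1.713e+06.
Re > 4000 → turbulent. Relative roughness ε/D = 1.2e-06/0.496 = 2.42e-06. Swamee-Jain: f = 0.25/(log₁₀[2.42e-06/3.7 + 5.74/1.713e+06^0.9])² = 0.25/(log₁₀[6.54e-07 + 1.41e-05])² = 0.25/(-4.832)² = 0.01071.
Darcy-Weisbach: ΔP = f(L/D)(ρV²/2) = 0.01071·(1050/0.496)·(628·0.946²/2) = 0.01071·2117·281 = 6369 Pa.
Head loss h_f = ΔP/(ρg) = 6369/(628·9.81) = 1.03 m.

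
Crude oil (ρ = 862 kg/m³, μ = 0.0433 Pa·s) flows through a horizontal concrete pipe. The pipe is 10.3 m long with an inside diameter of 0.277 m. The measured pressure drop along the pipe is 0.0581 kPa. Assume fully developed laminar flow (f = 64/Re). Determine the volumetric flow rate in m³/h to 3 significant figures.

For laminar flow, f = 64/Re with Re = ρVD/μ, so Darcy-Weisbach reduces to ΔP = 32μLV/D². Solving for V: V = ΔP·D²/(32μL) = 58.1·(0.277)²/(32·0.0433·10.3) = 0.3124 m/s.
Check: Re = ρVD/μ = 862·0.3124·0.277/0.0433 = 1723 < 2300, so the laminar assumption holds.
Q = V·A = 0.3124·(π/4·0.277²) = 0.01882 m³/s = 67.8 m³/h.

Q ≈ 67.8 m³/h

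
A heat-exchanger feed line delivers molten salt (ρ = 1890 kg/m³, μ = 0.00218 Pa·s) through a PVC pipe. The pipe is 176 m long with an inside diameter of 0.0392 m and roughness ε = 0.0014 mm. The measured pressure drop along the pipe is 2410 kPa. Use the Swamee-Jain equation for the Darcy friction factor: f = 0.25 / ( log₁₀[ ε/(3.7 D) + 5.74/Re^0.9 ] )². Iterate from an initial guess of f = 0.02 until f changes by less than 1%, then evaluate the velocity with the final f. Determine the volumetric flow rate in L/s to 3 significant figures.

Rearranging Darcy-Weisbach: V = √(2·ΔP·D/(f·L·ρ)). With ε/D = 1.4e-06/0.0392 = 3.57e-05, iterate starting from f = 0.02:
  f = 0.02 → V = √(2·2.41e+06·0.0392/(0.02·176·1890)) = 5.329 m/s; Re = ρVD/μ = 1.811e+05; f → 0.01614
  f = 0.01614 → V = 5.932 m/s; Re = 2.016e+05; f → 0.01583
  f = 0.01583 → V = 5.99 m/s; Re = 2.036e+05; f → 0.0158
Converged (Δf/f < 1%). With the final f = 0.0158: V = √(2·2.41e+06·0.0392/(0.0158·176·1890)) = 5.995 m/s.
Q = V·A = 5.995·(π/4·0.0392²) = 0.007235 m³/s = 7.24 L/s.

Q ≈ 7.24 L/s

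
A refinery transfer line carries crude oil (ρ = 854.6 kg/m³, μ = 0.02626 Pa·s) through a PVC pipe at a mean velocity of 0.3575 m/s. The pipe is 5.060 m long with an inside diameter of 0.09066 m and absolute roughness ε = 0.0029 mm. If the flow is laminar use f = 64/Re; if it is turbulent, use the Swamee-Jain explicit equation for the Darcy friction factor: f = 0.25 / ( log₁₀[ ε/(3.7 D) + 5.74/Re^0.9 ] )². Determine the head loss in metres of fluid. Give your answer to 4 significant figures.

Reynolds number Re = ρVD/μ = 854.6 · 0.3575 · 0.09066 / 0.0263 = 1055.
Re < 2300 → laminar flow, so f = 64/Re = 64/1055 = 0.06068 (the turbulent correlation is not needed).
Darcy-Weisbach: ΔP = f(L/D)(ρV²/2) = 0.06068·(5.06/0.09066)·(854.6·0.3575²/2) = 0.06068·55.81·54.61 = 184.9 Pa.
Head loss h_f = ΔP/(ρg) = 184.9/(854.6·9.81) = 0.02206 m.

h_f ≈ 0.02206 m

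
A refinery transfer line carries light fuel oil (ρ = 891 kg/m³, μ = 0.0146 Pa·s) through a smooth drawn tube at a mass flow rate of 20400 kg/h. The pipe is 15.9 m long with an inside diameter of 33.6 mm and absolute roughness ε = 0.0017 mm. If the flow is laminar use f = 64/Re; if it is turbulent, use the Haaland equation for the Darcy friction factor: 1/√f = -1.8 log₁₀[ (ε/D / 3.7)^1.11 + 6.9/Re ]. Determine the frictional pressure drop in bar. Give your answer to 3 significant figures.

ṁ = 20400 kg/h = 20400/3600 = 5.667 kg/s.
A = πD²/4 = π(0.0336)²/4 = 0.0008867 m²; mean velocity V = ṁ/(ρA) = 5.667/(891 · 0.0008867) = 7.173 m/s.
Reynolds number Re = ρVD/μ = 891 · 7.173 · 0.0336 / 0.0146 = 1.471e+04.
Re > 4000 → turbulent. Relative roughness ε/D = 1.7e-06/0.0336 = 5.06e-05. Haaland: 1/√f = -1.8 log₁₀[(5.06e-05/3.7)^1.11 + 6.9/1.471e+04] = -1.8 log₁₀[3.99e-06 + 0.000469] = 5.985, so f = 0.02792.
Darcy-Weisbach: ΔP = f(L/D)(ρV²/2) = 0.02792·(15.9/0.0336)·(891·7.173²/2) = 0.02792·473.2·2.292e+04 = 3.028e+05 Pa.
ΔP = 3.028e+05 Pa = 3.03 bar.

ΔP ≈ 3.03 bar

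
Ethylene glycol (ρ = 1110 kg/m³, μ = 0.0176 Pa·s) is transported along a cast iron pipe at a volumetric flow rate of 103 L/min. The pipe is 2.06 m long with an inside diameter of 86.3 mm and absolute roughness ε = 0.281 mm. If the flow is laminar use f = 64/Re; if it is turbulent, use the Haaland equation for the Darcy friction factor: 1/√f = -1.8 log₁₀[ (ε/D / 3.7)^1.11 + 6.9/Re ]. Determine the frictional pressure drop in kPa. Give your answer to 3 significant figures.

ΔP ≈ 0.0457 kPa

Q = 103 L/min = 103/60000 = 0.001717 m³/s.
Cross-sectional area A = πD²/4 = π(0.0863)²/4 = 0.005849 m²; mean velocity V = Q/A = 0.001717/0.005849 = 0.2935 m/s.
Reynolds number Re = ρVD/μ = 1110 · 0.2935 · 0.0863 / 0.0176 = 1597.
Re < 2300 → laminar flow, so f = 64/Re = 64/1597 = 0.04007 (the turbulent correlation is not needed).
Darcy-Weisbach: ΔP = f(L/D)(ρV²/2) = 0.04007·(2.06/0.0863)·(1110·0.2935²/2) = 0.04007·23.87·47.8 = 45.72 Pa.
ΔP = 45.72 Pa = 0.0457 kPa.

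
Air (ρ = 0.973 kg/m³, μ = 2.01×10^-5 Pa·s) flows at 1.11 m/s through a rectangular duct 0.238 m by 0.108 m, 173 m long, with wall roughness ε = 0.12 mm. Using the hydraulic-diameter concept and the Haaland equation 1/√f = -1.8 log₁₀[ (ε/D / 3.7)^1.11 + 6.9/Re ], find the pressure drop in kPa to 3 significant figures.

ΔP ≈ 0.0236 kPa

Hydraulic diameter D_h = 4A/P = 4·(0.238·0.108)/(2·(0.238+0.108)) = 0.1028/0.692 = 0.1486 m.
Re = ρVD_h/μ = 0.973·1.11·0.1486/2.01e-05 = 7984.
ε/D_h = 0.00012/0.1486 = 0.000808; Haaland gives 1/√f = -1.8 log₁₀[8.64e-05+0.000864] = 5.44, so f = 0.0338.
ΔP = f(L/D_h)(ρV²/2) = 0.0338·173/0.1486·0.5994 = 23.59 Pa.
ΔP = 0.0236 kPa.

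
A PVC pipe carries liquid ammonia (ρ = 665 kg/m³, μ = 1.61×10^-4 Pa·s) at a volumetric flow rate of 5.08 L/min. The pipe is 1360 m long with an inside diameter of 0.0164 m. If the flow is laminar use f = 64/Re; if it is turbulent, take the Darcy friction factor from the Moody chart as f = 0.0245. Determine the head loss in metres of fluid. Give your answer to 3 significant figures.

Q = 5.08 L/min = 5.08/60000 = 8.467e-05 m³/s.
Cross-sectional area A = πD²/4 = π(0.0164)²/4 = 0.0002112 m²; mean velocity V = Q/A = 8.467e-05/0.0002112 = 0.4008 m/s.
Reynolds number Re = ρVD/μ = 665 · 0.4008 · 0.0164 / 0.000161 = 2.715e+04.
Re > 4000 → turbulent; use the Moody-chart value f = 0.0245.
Darcy-Weisbach: ΔP = f(L/D)(ρV²/2) = 0.0245·(1360/0.0164)·(665·0.4008²/2) = 0.0245·8.293e+04·53.41 = 1.085e+05 Pa.
Head loss h_f = ΔP/(ρg) = 1.085e+05/(665·9.81) = 16.6 m.

h_f ≈ 16.6 m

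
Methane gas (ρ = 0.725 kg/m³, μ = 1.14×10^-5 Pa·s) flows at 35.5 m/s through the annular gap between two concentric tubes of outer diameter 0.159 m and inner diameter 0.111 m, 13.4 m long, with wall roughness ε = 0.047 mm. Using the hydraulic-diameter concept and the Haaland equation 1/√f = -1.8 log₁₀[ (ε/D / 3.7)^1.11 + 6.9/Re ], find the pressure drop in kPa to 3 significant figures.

Hydraulic diameter D_h = 4A/P = D_o - D_i = 0.159 - 0.111 = 0.048 m.
Re = ρVD_h/μ = 0.725·35.5·0.048/1.14e-05 = 1.084e+05.
ε/D_h = 4.7e-05/0.048 = 0.000979; Haaland gives 1/√f = -1.8 log₁₀[0.000107+6.37e-05] = 6.782, so f = 0.02174.
ΔP = f(L/D_h)(ρV²/2) = 0.02174·13.4/0.048·456.8 = 2772 Pa.
ΔP = 2.77 kPa.

ΔP ≈ 2.77 kPa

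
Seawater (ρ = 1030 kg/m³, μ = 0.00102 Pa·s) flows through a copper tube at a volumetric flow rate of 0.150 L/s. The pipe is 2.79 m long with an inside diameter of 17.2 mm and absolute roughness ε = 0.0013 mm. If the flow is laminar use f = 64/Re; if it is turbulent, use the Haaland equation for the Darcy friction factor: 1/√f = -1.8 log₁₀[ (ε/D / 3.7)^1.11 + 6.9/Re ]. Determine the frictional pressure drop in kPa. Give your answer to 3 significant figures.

ΔP ≈ 1.05 kPa

Q = 0.150 L/s = 0.150/1000 = 0.00015 m³/s.
Cross-sectional area A = πD²/4 = π(0.0172)²/4 = 0.0002324 m²; mean velocity V = Q/A = 0.00015/0.0002324 = 0.6456 m/s.
Reynolds number Re = ρVD/μ = 1030 · 0.6456 · 0.0172 / 0.00102 = 1.121e+04.
Re > 4000 → turbulent. Relative roughness ε/D = 1.3e-06/0.0172 = 7.56e-05. Haaland: 1/√f = -1.8 log₁₀[(7.56e-05/3.7)^1.11 + 6.9/1.121e+04] = -1.8 log₁₀[6.23e-06 + 0.000615] = 5.772, so f = 0.03002.
Darcy-Weisbach: ΔP = f(L/D)(ρV²/2) = 0.03002·(2.79/0.0172)·(1030·0.6456²/2) = 0.03002·162.2·214.6 = 1045 Pa.
ΔP = 1045 Pa = 1.05 kPa.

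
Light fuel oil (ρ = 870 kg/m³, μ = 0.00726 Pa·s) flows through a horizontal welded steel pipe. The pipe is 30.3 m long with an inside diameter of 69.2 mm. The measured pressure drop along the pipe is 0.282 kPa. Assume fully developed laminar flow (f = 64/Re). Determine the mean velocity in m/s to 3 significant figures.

For laminar flow, f = 64/Re with Re = ρVD/μ, so Darcy-Weisbach reduces to ΔP = 32μLV/D². Solving for V: V = ΔP·D²/(32μL) = 282·(0.0692)²/(32·0.00726·30.3) = 0.1918 m/s.
Check: Re = ρVD/μ = 870·0.1918·0.0692/0.00726 = 1591 < 2300, so the laminar assumption holds.

V ≈ 0.192 m/s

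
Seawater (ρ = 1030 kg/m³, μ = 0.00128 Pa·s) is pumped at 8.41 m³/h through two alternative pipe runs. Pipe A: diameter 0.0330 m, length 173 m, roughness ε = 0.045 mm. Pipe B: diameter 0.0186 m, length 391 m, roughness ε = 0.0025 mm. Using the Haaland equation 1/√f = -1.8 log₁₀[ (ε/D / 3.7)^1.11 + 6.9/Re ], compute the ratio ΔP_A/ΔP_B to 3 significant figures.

Pipe A: V = Q/A = 0.002336/0.0008553 = 2.731 m/s; Re = 7.253e+04; ε/D = 0.00136; Haaland → f = 0.02378; ΔP_A = f(L/D)(ρV²/2) = 4.789e+05 Pa.
Pipe B: V = Q/A = 0.002336/0.0002717 = 8.598 m/s; Re = 1.287e+05; ε/D = 0.000134; Haaland → f = 0.01763; ΔP_B = f(L/D)(ρV²/2) = 1.411e+07 Pa.
ΔP_A/ΔP_B = 4.789e+05/1.411e+07 = 0.0339.

ΔP_A/ΔP_B ≈ 0.0339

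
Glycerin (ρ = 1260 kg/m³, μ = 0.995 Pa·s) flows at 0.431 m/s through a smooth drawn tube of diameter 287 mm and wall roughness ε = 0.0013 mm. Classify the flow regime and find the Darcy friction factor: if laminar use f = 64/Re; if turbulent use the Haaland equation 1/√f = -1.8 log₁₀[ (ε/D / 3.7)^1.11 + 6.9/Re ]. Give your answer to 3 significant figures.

f ≈ 0.409

Re = ρVD/μ = 1260·0.431·0.287/0.995 = 156.6.
Re < 2300 → laminar, so f = 64/Re = 0.4086 (roughness is irrelevant in laminar flow).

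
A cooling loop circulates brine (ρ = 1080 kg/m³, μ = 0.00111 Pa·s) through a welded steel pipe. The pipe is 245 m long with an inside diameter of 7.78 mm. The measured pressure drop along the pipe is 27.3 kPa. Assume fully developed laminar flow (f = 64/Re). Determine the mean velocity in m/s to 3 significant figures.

For laminar flow, f = 64/Re with Re = ρVD/μ, so Darcy-Weisbach reduces to ΔP = 32μLV/D². Solving for V: V = ΔP·D²/(32μL) = 2.73e+04·(0.00778)²/(32·0.00111·245) = 0.1899 m/s.
Check: Re = ρVD/μ = 1080·0.1899·0.00778/0.00111 = 1437 < 2300, so the laminar assumption holds.

V ≈ 0.190 m/s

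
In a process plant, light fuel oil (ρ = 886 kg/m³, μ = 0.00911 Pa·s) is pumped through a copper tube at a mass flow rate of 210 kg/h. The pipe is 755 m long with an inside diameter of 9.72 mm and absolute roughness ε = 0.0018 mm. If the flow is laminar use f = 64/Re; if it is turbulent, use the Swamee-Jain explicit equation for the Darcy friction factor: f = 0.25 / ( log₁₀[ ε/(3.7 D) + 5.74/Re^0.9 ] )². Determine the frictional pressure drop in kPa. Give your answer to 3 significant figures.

ΔP ≈ 2070 kPa

ṁ = 210 kg/h = 210/3600 = 0.05833 kg/s.
A = πD²/4 = π(0.00972)²/4 = 7.42e-05 m²; mean velocity V = ṁ/(ρA) = 0.05833/(886 · 7.42e-05) = 0.8873 m/s.
Reynolds number Re = ρVD/μ = 886 · 0.8873 · 0.00972 / 0.00911 = 838.8.
Re < 2300 → laminar flow, so f = 64/Re = 64/838.8 = 0.0763 (the turbulent correlation is not needed).
Darcy-Weisbach: ΔP = f(L/D)(ρV²/2) = 0.0763·(755/0.00972)·(886·0.8873²/2) = 0.0763·7.767e+04·348.8 = 2.067e+06 Pa.
ΔP = 2.067e+06 Pa = 2070 kPa.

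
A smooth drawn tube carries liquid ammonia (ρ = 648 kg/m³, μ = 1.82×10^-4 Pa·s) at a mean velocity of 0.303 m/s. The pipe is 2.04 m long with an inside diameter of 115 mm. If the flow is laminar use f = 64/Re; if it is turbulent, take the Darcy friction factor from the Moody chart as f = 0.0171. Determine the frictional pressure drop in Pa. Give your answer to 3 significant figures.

ΔP ≈ 9.02 Pa

Reynolds number Re = ρVD/μ = 648 · 0.303 · 0.115 / 0.000182 = 1.241e+05.
Re > 4000 → turbulent; use the Moody-chart value f = 0.0171.
Darcy-Weisbach: ΔP = f(L/D)(ρV²/2) = 0.0171·(2.04/0.115)·(648·0.303²/2) = 0.0171·17.74·29.75 = 9.023 Pa.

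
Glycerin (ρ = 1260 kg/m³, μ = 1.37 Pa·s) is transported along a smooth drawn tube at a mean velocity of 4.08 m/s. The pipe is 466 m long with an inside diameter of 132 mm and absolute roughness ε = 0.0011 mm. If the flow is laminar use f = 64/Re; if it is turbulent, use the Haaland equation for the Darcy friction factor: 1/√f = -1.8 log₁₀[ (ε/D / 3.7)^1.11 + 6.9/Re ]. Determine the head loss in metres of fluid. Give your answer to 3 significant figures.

h_f ≈ 387 m

Reynolds number Re = ρVD/μ = 1260 · 4.08 · 0.132 / 1.37 = 495.3.
Re < 2300 → laminar flow, so f = 64/Re = 64/495.3 = 0.1292 (the turbulent correlation is not needed).
Darcy-Weisbach: ΔP = f(L/D)(ρV²/2) = 0.1292·(466/0.132)·(1260·4.08²/2) = 0.1292·3530·1.049e+04 = 4.784e+06 Pa.
Head loss h_f = ΔP/(ρg) = 4.784e+06/(1260·9.81) = 387 m.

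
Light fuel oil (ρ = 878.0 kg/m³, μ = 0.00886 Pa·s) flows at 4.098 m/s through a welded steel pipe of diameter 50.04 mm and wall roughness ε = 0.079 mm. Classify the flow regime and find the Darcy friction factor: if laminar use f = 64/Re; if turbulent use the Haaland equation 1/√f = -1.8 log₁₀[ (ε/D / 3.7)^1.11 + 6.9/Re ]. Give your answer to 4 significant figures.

f ≈ 0.02864

Re = ρVD/μ = 878·4.098·0.05004/0.00886 = 2.032e+04.
Re > 4000 → turbulent. ε/D = 7.9e-05/0.05004 = 0.00158; Haaland: 1/√f = -1.8 log₁₀[0.000182 + 0.00034] = 5.909, so f = 0.02864.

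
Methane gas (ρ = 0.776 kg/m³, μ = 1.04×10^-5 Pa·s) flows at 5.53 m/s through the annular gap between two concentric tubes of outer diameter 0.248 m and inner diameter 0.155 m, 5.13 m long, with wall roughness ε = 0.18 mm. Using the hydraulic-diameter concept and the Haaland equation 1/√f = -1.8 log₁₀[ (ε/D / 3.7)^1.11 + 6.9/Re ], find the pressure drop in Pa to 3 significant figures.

Hydraulic diameter D_h = 4A/P = D_o - D_i = 0.248 - 0.155 = 0.093 m.
Re = ρVD_h/μ = 0.776·5.53·0.093/1.04e-05 = 3.837e+04.
ε/D_h = 0.00018/0.093 = 0.00194; Haaland gives 1/√f = -1.8 log₁₀[0.000228+0.00018] = 6.101, so f = 0.02686.
ΔP = f(L/D_h)(ρV²/2) = 0.02686·5.13/0.093·11.87 = 17.58 Pa.

ΔP ≈ 17.6 Pa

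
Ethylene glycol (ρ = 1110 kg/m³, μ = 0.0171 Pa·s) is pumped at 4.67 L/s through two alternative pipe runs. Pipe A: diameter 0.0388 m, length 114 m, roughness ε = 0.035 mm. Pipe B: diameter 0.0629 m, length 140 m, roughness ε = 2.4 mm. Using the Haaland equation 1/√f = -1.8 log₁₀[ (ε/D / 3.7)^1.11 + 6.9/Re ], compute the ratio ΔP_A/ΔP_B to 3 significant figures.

ΔP_A/ΔP_B ≈ 4.31

Pipe A: V = Q/A = 0.00467/0.001182 = 3.95 m/s; Re = 9948; ε/D = 0.000902; Haaland → f = 0.03208; ΔP_A = f(L/D)(ρV²/2) = 8.161e+05 Pa.
Pipe B: V = Q/A = 0.00467/0.003107 = 1.503 m/s; Re = 6136; ε/D = 0.0382; Haaland → f = 0.06783; ΔP_B = f(L/D)(ρV²/2) = 1.892e+05 Pa.
ΔP_A/ΔP_B = 8.161e+05/1.892e+05 = 4.31.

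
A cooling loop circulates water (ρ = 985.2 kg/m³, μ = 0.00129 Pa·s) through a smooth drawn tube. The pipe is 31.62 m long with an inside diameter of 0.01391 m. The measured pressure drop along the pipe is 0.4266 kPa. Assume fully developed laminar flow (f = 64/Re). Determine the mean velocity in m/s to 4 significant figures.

For laminar flow, f = 64/Re with Re = ρVD/μ, so Darcy-Weisbach reduces to ΔP = 32μLV/D². Solving for V: V = ΔP·D²/(32μL) = 426.6·(0.01391)²/(32·0.00129·31.62) = 0.06324 m/s.
Check: Re = ρVD/μ = 985.2·0.06324·0.01391/0.00129 = 671.8 < 2300, so the laminar assumption holds.

V ≈ 0.06324 m/s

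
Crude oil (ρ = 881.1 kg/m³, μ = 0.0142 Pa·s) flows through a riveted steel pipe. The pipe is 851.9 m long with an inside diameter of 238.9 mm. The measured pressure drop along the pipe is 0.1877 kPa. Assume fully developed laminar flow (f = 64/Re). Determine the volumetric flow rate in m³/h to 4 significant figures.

Q ≈ 4.466 m³/h

For laminar flow, f = 64/Re with Re = ρVD/μ, so Darcy-Weisbach reduces to ΔP = 32μLV/D². Solving for V: V = ΔP·D²/(32μL) = 187.7·(0.2389)²/(32·0.0142·851.9) = 0.02767 m/s.
Check: Re = ρVD/μ = 881.1·0.02767·0.2389/0.0142 = 410.2 < 2300, so the laminar assumption holds.
Q = V·A = 0.02767·(π/4·0.2389²) = 0.00124 m³/s = 4.466 m³/h.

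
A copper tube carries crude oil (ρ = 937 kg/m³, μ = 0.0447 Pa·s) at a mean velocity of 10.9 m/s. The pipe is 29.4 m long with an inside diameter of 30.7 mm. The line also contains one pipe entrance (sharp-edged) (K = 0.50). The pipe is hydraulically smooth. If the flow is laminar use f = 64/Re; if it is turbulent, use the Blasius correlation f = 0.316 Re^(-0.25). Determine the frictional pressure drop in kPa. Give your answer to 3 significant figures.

Reynolds number Re = ρVD/μ = 937 · 10.9 · 0.0307 / 0.0447 = 7015.
Re > 4000 → turbulent. Smooth-pipe (Blasius): f = 0.316 Re^(-0.25) = 0.316/(7015)^0.25 = 0.03453.
Total minor-loss coefficient ΣK = 1·0.5 = 0.5.
ΔP = [f·L/D + ΣK]·(ρV²/2) = [0.03453·29.4/0.0307 + 0.5]·(937·10.9²/2) = [33.07 + 0.5]·5.566e+04 = 1.868e+06 Pa.
ΔP = 1.868e+06 Pa = 1870 kPa.

ΔP ≈ 1870 kPa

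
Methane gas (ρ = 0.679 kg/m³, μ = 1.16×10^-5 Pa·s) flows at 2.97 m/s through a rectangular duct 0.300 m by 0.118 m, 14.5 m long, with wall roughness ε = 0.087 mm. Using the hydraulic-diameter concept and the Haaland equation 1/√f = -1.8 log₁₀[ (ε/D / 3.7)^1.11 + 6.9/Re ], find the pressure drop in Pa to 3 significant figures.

Hydraulic diameter D_h = 4A/P = 4·(0.3·0.118)/(2·(0.3+0.118)) = 0.1416/0.836 = 0.1694 m.
Re = ρVD_h/μ = 0.679·2.97·0.1694/1.16e-05 = 2.945e+04.
ε/D_h = 8.7e-05/0.1694 = 0.000514; Haaland gives 1/√f = -1.8 log₁₀[5.23e-05+0.000234] = 6.377, so f = 0.02459.
ΔP = f(L/D_h)(ρV²/2) = 0.02459·14.5/0.1694·2.995 = 6.304 Pa.

ΔP ≈ 6.30 Pa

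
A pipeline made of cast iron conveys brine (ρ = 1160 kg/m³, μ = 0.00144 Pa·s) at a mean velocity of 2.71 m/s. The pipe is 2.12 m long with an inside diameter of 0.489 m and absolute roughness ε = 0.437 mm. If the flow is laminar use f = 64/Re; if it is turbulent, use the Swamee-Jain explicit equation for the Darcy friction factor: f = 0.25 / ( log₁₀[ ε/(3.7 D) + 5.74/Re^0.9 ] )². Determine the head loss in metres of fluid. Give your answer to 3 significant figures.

Reynolds number Re = ρVD/μ = 1160 · 2.71 · 0.489 / 0.00144 = 1.068e+06.
Re > 4000 → turbulent. Relative roughness ε/D = 0.000437/0.489 = 0.000894. Swamee-Jain: f = 0.25/(log₁₀[0.000894/3.7 + 5.74/1.068e+06^0.9])² = 0.25/(log₁₀[0.000242 + 2.15e-05])² = 0.25/(-3.58)² = 0.01951.
Darcy-Weisbach: ΔP = f(L/D)(ρV²/2) = 0.01951·(2.12/0.489)·(1160·2.71²/2) = 0.01951·4.335·4260 = 360.2 Pa.
Head loss h_f = ΔP/(ρg) = 360.2/(1160·9.81) = 0.0317 m.

h_f ≈ 0.0317 m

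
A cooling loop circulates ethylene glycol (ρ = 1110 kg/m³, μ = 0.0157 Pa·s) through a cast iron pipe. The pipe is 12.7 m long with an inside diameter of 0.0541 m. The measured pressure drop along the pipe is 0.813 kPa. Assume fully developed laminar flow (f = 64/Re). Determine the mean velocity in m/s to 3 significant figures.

V ≈ 0.373 m/s

For laminar flow, f = 64/Re with Re = ρVD/μ, so Darcy-Weisbach reduces to ΔP = 32μLV/D². Solving for V: V = ΔP·D²/(32μL) = 813·(0.0541)²/(32·0.0157·12.7) = 0.3729 m/s.
Check: Re = ρVD/μ = 1110·0.3729·0.0541/0.0157 = 1426 < 2300, so the laminar assumption holds.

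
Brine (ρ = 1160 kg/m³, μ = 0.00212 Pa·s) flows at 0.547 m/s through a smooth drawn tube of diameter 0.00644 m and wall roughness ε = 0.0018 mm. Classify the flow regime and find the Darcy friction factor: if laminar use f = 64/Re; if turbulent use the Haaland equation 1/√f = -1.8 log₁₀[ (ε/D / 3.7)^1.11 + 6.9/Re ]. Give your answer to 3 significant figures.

Re = ρVD/μ = 1160·0.547·0.00644/0.00212 = 1928.
Re < 2300 → laminar, so f = 64/Re = 0.0332 (roughness is irrelevant in laminar flow).

f ≈ 0.0332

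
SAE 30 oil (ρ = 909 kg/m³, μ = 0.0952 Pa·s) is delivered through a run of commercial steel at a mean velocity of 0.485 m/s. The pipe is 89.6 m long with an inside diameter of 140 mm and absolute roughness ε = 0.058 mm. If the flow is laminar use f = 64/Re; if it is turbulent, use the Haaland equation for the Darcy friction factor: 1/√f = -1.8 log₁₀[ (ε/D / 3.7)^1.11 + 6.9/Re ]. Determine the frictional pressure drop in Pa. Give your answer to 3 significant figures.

Reynolds number Re = ρVD/μ = 909 · 0.485 · 0.14 / 0.0952 = 648.3.
Re < 2300 → laminar flow, so f = 64/Re = 64/648.3 = 0.09872 (the turbulent correlation is not needed).
Darcy-Weisbach: ΔP = f(L/D)(ρV²/2) = 0.09872·(89.6/0.14)·(909·0.485²/2) = 0.09872·640·106.9 = 6754 Pa.

ΔP ≈ 6750 Pa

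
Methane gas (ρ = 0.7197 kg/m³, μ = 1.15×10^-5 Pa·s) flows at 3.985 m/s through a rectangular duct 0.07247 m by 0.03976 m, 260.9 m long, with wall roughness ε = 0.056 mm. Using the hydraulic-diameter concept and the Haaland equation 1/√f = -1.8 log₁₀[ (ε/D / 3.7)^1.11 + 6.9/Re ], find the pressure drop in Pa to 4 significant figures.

Hydraulic diameter D_h = 4A/P = 4·(0.07247·0.03976)/(2·(0.07247+0.03976)) = 0.01153/0.2245 = 0.05135 m.
Re = ρVD_h/μ = 0.7197·3.985·0.05135/1.15e-05 = 1.281e+04.
ε/D_h = 5.6e-05/0.05135 = 0.00109; Haaland gives 1/√f = -1.8 log₁₀[0.000121+0.000539] = 5.726, so f = 0.0305.
ΔP = f(L/D_h)(ρV²/2) = 0.0305·260.9/0.05135·5.714 = 885.7 Pa.

ΔP ≈ 885.7 Pa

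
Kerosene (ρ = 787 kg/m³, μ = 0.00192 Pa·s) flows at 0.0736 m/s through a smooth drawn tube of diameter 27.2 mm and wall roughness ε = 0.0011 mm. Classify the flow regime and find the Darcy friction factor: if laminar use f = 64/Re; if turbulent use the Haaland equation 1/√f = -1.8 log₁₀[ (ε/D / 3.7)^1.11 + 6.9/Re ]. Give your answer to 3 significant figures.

Re = ρVD/μ = 787·0.0736·0.0272/0.00192 = 820.6.
Re < 2300 → laminar, so f = 64/Re = 0.07799 (roughness is irrelevant in laminar flow).

f ≈ 0.0780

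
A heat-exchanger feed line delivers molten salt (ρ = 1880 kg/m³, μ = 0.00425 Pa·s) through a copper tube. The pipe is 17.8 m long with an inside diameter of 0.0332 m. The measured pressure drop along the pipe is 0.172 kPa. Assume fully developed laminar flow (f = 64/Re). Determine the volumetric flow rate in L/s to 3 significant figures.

Q ≈ 0.0678 L/s

For laminar flow, f = 64/Re with Re = ρVD/μ, so Darcy-Weisbach reduces to ΔP = 32μLV/D². Solving for V: V = ΔP·D²/(32μL) = 172·(0.0332)²/(32·0.00425·17.8) = 0.07832 m/s.
Check: Re = ρVD/μ = 1880·0.07832·0.0332/0.00425 = 1150 < 2300, so the laminar assumption holds.
Q = V·A = 0.07832·(π/4·0.0332²) = 6.78e-05 m³/s = 0.0678 L/s.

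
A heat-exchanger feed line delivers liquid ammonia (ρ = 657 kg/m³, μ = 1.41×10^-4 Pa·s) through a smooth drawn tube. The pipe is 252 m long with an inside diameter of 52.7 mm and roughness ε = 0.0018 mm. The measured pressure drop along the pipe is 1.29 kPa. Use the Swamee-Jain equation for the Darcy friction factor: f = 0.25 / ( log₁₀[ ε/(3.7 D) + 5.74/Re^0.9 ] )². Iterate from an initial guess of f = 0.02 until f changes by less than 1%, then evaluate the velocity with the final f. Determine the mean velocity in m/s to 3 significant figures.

V ≈ 0.198 m/s

Rearranging Darcy-Weisbach: V = √(2·ΔP·D/(f·L·ρ)). With ε/D = 1.8e-06/0.0527 = 3.42e-05, iterate starting from f = 0.02:
  f = 0.02 → V = √(2·1290·0.0527/(0.02·252·657)) = 0.2026 m/s; Re = ρVD/μ = 4.976e+04; f → 0.02092
  f = 0.02092 → V = 0.1981 m/s; Re = 4.865e+04; f → 0.02103
Converged (Δf/f < 1%). With the final f = 0.02103: V = √(2·1290·0.0527/(0.02103·252·657)) = 0.1976 m/s.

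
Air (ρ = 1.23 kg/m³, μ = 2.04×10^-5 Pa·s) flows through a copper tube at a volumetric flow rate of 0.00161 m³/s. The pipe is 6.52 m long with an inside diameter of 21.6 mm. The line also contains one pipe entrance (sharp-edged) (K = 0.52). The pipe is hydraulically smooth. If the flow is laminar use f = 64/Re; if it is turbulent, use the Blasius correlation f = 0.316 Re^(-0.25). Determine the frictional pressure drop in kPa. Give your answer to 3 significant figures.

Cross-sectional area A = πD²/4 = π(0.0216)²/4 = 0.0003664 m²; mean velocity V = Q/A = 0.00161/0.0003664 = 4.394 m/s.
Reynolds number Re = ρVD/μ = 1.23 · 4.394 · 0.0216 / 2.04e-05 = 5722.
Re > 4000 → turbulent. Smooth-pipe (Blasius): f = 0.316 Re^(-0.25) = 0.316/(5722)^0.25 = 0.03633.
Total minor-loss coefficient ΣK = 1·0.52 = 0.52.
ΔP = [f·L/D + ΣK]·(ρV²/2) = [0.03633·6.52/0.0216 + 0.52]·(1.23·4.394²/2) = [10.97 + 0.52]·11.87 = 136.4 Pa.
ΔP = 136.4 Pa = 0.136 kPa.

ΔP ≈ 0.136 kPa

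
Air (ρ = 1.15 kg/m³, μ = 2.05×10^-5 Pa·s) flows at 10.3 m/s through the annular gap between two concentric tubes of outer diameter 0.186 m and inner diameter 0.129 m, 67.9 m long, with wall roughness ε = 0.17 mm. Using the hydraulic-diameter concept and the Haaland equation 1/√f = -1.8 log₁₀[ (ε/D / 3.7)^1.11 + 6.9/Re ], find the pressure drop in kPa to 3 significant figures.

Hydraulic diameter D_h = 4A/P = D_o - D_i = 0.186 - 0.129 = 0.057 m.
Re = ρVD_h/μ = 1.15·10.3·0.057/2.05e-05 = 3.293e+04.
ε/D_h = 0.00017/0.057 = 0.00298; Haaland gives 1/√f = -1.8 log₁₀[0.000368+0.00021] = 5.829, so f = 0.02943.
ΔP = f(L/D_h)(ρV²/2) = 0.02943·67.9/0.057·61 = 2139 Pa.
ΔP = 2.14 kPa.

ΔP ≈ 2.14 kPa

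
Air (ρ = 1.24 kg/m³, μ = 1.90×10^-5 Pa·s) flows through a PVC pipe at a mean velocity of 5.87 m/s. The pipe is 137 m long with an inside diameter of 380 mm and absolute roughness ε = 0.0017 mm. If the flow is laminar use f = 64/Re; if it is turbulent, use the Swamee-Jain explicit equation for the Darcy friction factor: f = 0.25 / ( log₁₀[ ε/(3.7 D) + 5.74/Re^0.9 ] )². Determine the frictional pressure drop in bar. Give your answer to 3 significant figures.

ΔP ≈ 0.00128 bar

Reynolds number Re = ρVD/μ = 1.24 · 5.87 · 0.38 / 1.9e-05 = 1.456e+05.
Re > 4000 → turbulent. Relative roughness ε/D = 1.7e-06/0.38 = 4.47e-06. Swamee-Jain: f = 0.25/(log₁₀[4.47e-06/3.7 + 5.74/1.456e+05^0.9])² = 0.25/(log₁₀[1.21e-06 + 0.000129])² = 0.25/(-3.884)² = 0.01657.
Darcy-Weisbach: ΔP = f(L/D)(ρV²/2) = 0.01657·(137/0.38)·(1.24·5.87²/2) = 0.01657·360.5·21.36 = 127.7 Pa.
ΔP = 127.7 Pa = 0.00128 bar.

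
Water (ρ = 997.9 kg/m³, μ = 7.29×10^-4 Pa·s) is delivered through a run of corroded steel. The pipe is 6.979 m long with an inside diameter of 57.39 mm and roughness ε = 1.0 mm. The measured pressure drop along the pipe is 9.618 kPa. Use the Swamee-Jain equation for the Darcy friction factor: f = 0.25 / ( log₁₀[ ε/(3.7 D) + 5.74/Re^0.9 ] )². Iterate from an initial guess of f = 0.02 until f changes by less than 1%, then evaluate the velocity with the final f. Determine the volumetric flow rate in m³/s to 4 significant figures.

Rearranging Darcy-Weisbach: V = √(2·ΔP·D/(f·L·ρ)). With ε/D = 0.001/0.05739 = 0.0174, iterate starting from f = 0.02:
  f = 0.02 → V = √(2·9618·0.05739/(0.02·6.979·997.9)) = 2.815 m/s; Re = ρVD/μ = 2.212e+05; f → 0.04649
  f = 0.04649 → V = 1.847 m/s; Re = 1.451e+05; f → 0.04664
Converged (Δf/f < 1%). With the final f = 0.04664: V = √(2·9618·0.05739/(0.04664·6.979·997.9)) = 1.844 m/s.
Q = V·A = 1.844·(π/4·0.05739²) = 0.004769 m³/s = 0.004769 m³/s.

Q ≈ 0.004769 m³/s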